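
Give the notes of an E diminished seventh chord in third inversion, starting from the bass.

Db, E, G, Bb

The chord tones are E–G–Bb–Db. With the seventh (Db) lowest for third inversion: Db, E, G, Bb.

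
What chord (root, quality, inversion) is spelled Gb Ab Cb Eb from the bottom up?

Ab minor seventh, third inversion

The pitch classes Gb, Ab, Cb, Eb arrange in thirds as Ab–Cb–Eb–Gb: an Ab minor seventh chord.
Gb is the seventh of Ab minor seventh; seventh in the bass means third inversion (figured bass 4/2).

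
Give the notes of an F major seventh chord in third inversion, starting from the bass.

E, F, A, C

F major seventh is F–A–C–E. Third inversion puts the seventh (E) in the bass, with the remaining tones above: E, F, A, C.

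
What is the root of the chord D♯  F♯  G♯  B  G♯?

Reordering D#, F#, G#, B into stacked thirds gives G#–B–D#–F#; the bottom of that stack, G#, is the root.

G#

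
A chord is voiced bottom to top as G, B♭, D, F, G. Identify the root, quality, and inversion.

Reducing to letter names: G, Bb, D, F. These stack in thirds as G–Bb–D–F — a G minor seventh chord.
G is the root of G minor seventh; root in the bass means root position (figured bass 7).

G minor seventh, root position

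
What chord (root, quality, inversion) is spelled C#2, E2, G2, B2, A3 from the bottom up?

A dominant ninth, first inversion

Reducing to letter names: C#, E, G, B, A. These stack in thirds as A–C#–E–G–B — an A dominant ninth chord.
With the third (C#) in the bass, the chord is in first inversion.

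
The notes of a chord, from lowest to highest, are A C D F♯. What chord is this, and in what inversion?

The distinct note names are A, C, D, F#. Stacked in thirds they read D–F#–A–C, which is a dominant seventh chord on D.
The lowest note is A, the fifth of the chord, so this is second inversion (figured bass 4/3).

D dominant seventh, second inversion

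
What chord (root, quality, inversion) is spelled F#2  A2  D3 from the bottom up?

The pitch classes F#, A, D arrange in thirds as D–F#–A: a D major triad.
F# is the third of D major; third in the bass means first inversion (figured bass 6).

D major, first inversion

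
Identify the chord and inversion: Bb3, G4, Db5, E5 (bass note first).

E diminished seventh, second inversion

The distinct note names are Bb, G, Db, E. Stacked in thirds they read E–G–Bb–Db, which is a diminished seventh chord on E.
With the fifth (Bb) in the bass, the chord is in second inversion (figured bass 4/3).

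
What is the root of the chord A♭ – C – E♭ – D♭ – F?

Db

Ab, C, Eb, Db, F are the tones of a Db major ninth chord (Db–F–Ab–C–Eb), making Db the root.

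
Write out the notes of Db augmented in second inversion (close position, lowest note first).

Spelling Db augmented: Db–F–A. In second inversion the fifth is bass, giving A, Db, F from the bottom.

A, Db, F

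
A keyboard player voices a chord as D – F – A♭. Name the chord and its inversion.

Reducing to letter names: D, F, Ab. These stack in thirds as D–F–Ab — a D diminished triad.
The lowest note is D, the root of the chord, so this is root position (figured bass 5/3).

D diminished, root position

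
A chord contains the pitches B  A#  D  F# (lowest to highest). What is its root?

Reordering B, A#, D, F# into stacked thirds gives B–D–F#–A#; the bottom of that stack, B, is the root.

B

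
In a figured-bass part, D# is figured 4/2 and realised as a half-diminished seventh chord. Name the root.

The figures 4/2 mean the seventh of the chord is in the bass. If D# is the seventh of a half-diminished seventh chord, the root is E# (chord tones E#–G#–B–D#).

E#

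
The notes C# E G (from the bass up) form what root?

C#

Reordering C#, E, G into stacked thirds gives C#–E–G; the bottom of that stack, C#, is the root.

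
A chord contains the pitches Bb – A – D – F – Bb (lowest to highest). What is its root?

The distinct letter names are Bb, A, D, F. Arranged as a stack of thirds they read Bb–D–F–A, so Bb is the root (a Bb major seventh chord).

Bb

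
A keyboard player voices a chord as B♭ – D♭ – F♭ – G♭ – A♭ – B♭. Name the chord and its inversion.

Gb dominant ninth, first inversion

Reducing to letter names: Bb, Db, Fb, Gb, Ab. These stack in thirds as Gb–Bb–Db–Fb–Ab — a Gb dominant ninth chord.
The lowest note is Bb, the third of the chord, so this is first inversion.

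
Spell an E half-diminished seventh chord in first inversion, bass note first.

Spelling E half-diminished seventh: E–G–Bb–D. In first inversion the third is bass, giving G, Bb, D, E from the bottom.

G, Bb, D, E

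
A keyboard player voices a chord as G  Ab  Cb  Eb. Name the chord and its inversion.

The pitch classes G, Ab, Cb, Eb arrange in thirds as Ab–Cb–Eb–G: an Ab minor-major seventh chord.
G is the seventh of Ab minor-major seventh; seventh in the bass means third inversion (figured bass 4/2).

Ab minor-major seventh, third inversion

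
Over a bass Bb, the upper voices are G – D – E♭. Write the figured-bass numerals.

The notes Bb, G, D, Eb stack in thirds as Eb–G–Bb–D — an Eb major seventh chord. The bass Bb is the fifth, so this is second inversion: figured 4/3.

4/3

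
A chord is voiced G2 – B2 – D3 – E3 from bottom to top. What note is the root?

The distinct letter names are G, B, D, E. Arranged as a stack of thirds they read E–G–B–D, so E is the root (an E minor seventh chord).

E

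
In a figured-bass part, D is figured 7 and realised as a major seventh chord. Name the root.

D

The figures 7 mean the root of the chord is in the bass. If D is the root of a major seventh chord, the root is D (chord tones D–F#–A–C#).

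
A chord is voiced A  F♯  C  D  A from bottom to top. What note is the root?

Reordering A, F#, C, D into stacked thirds gives D–F#–A–C; the bottom of that stack, D, is the root.

D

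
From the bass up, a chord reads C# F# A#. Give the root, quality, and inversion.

F# major, second inversion

The pitch classes C#, F#, A# arrange in thirds as F#–A#–C#: an F# major triad.
C# is the fifth of F# major; fifth in the bass means second inversion (figured bass 6/4).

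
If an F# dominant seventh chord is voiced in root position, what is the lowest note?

F# dominant seventh is F#–A#–C#–E. Root position places the root in the bass: F#.

F#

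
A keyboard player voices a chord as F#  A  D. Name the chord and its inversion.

Reducing to letter names: F#, A, D. These stack in thirds as D–F#–A — a D major triad.
F# is the third of D major; third in the bass means first inversion (figured bass 6).

D major, first inversion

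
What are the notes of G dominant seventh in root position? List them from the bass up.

G, B, D, F

Spelling G dominant seventh: G–B–D–F. In root position the root is bass, giving G, B, D, F from the bottom.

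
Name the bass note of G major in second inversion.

D

The fifth of G major (G–B–D) is D; that is the bass in second inversion.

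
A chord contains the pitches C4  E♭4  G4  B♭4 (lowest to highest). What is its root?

C

The distinct letter names are C, Eb, G, Bb. Arranged as a stack of thirds they read C–Eb–G–Bb, so C is the root (a C minor seventh chord).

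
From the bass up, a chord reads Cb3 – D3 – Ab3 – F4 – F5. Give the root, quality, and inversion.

D diminished seventh, third inversion

The pitch classes Cb, D, Ab, F arrange in thirds as D–F–Ab–Cb: a D diminished seventh chord.
With the seventh (Cb) in the bass, the chord is in third inversion (figured bass 4/2).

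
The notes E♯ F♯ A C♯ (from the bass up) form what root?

Reordering E#, F#, A, C# into stacked thirds gives F#–A–C#–E#; the bottom of that stack, F#, is the root.

F#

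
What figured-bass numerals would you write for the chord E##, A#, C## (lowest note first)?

The notes E##, A#, C## stack in thirds as A#–C##–E## — an A# augmented triad. The bass E## is the fifth, so this is second inversion: figured 6/4.

6/4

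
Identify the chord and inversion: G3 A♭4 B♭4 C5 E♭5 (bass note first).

Reducing to letter names: G, Ab, Bb, C, Eb. These stack in thirds as Ab–C–Eb–G–Bb — an Ab major ninth chord.
With the seventh (G) in the bass, the chord is in third inversion.

Ab major ninth, third inversion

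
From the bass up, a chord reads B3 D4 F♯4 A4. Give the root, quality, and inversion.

B minor seventh, root position

The distinct note names are B, D, F#, A. Stacked in thirds they read B–D–F#–A, which is a minor seventh chord on B.
B is the root of B minor seventh; root in the bass means root position (figured bass 7).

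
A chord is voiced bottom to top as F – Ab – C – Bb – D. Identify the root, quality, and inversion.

Bb dominant ninth, second inversion

The distinct note names are F, Ab, C, Bb, D. Stacked in thirds they read Bb–D–F–Ab–C, which is a dominant ninth chord on Bb.
The lowest note is F, the fifth of the chord, so this is second inversion.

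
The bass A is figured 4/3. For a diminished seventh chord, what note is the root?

The figures 4/3 mean the fifth of the chord is in the bass. If A is the fifth of a diminished seventh chord, the root is D# (chord tones D#–F#–A–C).

D#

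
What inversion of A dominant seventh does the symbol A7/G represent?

A7/G means A dominant seventh with G in the bass. G is the seventh of A dominant seventh (A–C#–E–G), so this is third inversion.

third inversion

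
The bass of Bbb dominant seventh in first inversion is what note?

Db

In first inversion the third is lowest. For Bbb dominant seventh (Bbb–Db–Fb–Abb) that is Db.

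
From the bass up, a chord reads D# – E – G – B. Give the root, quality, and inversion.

E minor-major seventh, third inversion

The distinct note names are D#, E, G, B. Stacked in thirds they read E–G–B–D#, which is a minor-major seventh chord on E.
With the seventh (D#) in the bass, the chord is in third inversion (figured bass 4/2).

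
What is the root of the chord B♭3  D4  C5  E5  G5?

Reordering Bb, D, C, E, G into stacked thirds gives C–E–G–Bb–D; the bottom of that stack, C, is the root.

C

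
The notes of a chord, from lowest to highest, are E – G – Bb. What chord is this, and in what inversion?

E diminished, root position

Reducing to letter names: E, G, Bb. These stack in thirds as E–G–Bb — an E diminished triad.
The lowest note is E, the root of the chord, so this is root position (figured bass 5/3).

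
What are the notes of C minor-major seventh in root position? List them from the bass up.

C, Eb, G, B

Spelling C minor-major seventh: C–Eb–G–B. In root position the root is bass, giving C, Eb, G, B from the bottom.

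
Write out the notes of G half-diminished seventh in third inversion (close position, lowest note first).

G half-diminished seventh is G–Bb–Db–F. Third inversion puts the seventh (F) in the bass, with the remaining tones above: F, G, Bb, Db.

F, G, Bb, Db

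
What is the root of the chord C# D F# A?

D

C#, D, F#, A are the tones of a D major seventh chord (D–F#–A–C#), making D the root.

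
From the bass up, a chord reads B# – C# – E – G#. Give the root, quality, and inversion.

The pitch classes B#, C#, E, G# arrange in thirds as C#–E–G#–B#: a C# minor-major seventh chord.
The lowest note is B#, the seventh of the chord, so this is third inversion (figured bass 4/2).

C# minor-major seventh, third inversion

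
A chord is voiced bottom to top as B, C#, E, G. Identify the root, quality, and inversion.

C# half-diminished seventh, third inversion

The distinct note names are B, C#, E, G. Stacked in thirds they read C#–E–G–B, which is a half-diminished seventh chord on C#.
The lowest note is B, the seventh of the chord, so this is third inversion (figured bass 4/2).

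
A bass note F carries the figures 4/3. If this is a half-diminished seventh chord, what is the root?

B

The figures 4/3 mean the fifth of the chord is in the bass. If F is the fifth of a half-diminished seventh chord, the root is B (chord tones B–D–F–A).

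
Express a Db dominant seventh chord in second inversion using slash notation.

Second inversion of Db dominant seventh has the fifth (Ab) in the bass. As a slash chord: Db7/Ab.

Db7/Ab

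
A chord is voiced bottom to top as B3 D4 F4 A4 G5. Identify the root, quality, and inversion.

G dominant ninth, first inversion

Reducing to letter names: B, D, F, A, G. These stack in thirds as G–B–D–F–A — a G dominant ninth chord.
The lowest note is B, the third of the chord, so this is first inversion.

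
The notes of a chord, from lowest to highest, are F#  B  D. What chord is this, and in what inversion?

B minor, second inversion

The pitch classes F#, B, D arrange in thirds as B–D–F#: a B minor triad.
F# is the fifth of B minor; fifth in the bass means second inversion (figured bass 6/4).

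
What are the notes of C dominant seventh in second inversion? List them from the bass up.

G, Bb, C, E

Spelling C dominant seventh: C–E–G–Bb. In second inversion the fifth is bass, giving G, Bb, C, E from the bottom.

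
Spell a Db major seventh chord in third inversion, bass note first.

C, Db, F, Ab

Db major seventh is Db–F–Ab–C. Third inversion puts the seventh (C) in the bass, with the remaining tones above: C, Db, F, Ab.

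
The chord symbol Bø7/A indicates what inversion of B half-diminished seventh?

third inversion

Bø7/A means B half-diminished seventh with A in the bass. A is the seventh of B half-diminished seventh (B–D–F–A), so this is third inversion.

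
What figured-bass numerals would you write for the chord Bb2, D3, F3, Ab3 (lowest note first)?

7

The notes Bb, D, F, Ab stack in thirds as Bb–D–F–Ab — a Bb dominant seventh chord. The bass Bb is the root, so this is root position: figured 7.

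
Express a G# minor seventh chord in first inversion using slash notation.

G#m7/B

First inversion of G# minor seventh has the third (B) in the bass. As a slash chord: G#m7/B.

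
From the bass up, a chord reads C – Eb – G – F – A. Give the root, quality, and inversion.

F dominant ninth, second inversion

Reducing to letter names: C, Eb, G, F, A. These stack in thirds as F–A–C–Eb–G — an F dominant ninth chord.
The lowest note is C, the fifth of the chord, so this is second inversion.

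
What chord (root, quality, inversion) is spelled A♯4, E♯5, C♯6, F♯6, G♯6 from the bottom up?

Reducing to letter names: A#, E#, C#, F#, G#. These stack in thirds as F#–A#–C#–E#–G# — an F# major ninth chord.
A# is the third of F# major ninth; third in the bass means first inversion.

F# major ninth, first inversion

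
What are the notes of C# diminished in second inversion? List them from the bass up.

G, C#, E

C# diminished is C#–E–G. Second inversion puts the fifth (G) in the bass, with the remaining tones above: G, C#, E.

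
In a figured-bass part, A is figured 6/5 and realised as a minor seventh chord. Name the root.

F#

The figures 6/5 mean the third of the chord is in the bass. If A is the third of a minor seventh chord, the root is F# (chord tones F#–A–C#–E).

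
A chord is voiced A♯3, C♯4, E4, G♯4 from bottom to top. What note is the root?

The distinct letter names are A#, C#, E, G#. Arranged as a stack of thirds they read A#–C#–E–G#, so A# is the root (an A# half-diminished seventh chord).

A#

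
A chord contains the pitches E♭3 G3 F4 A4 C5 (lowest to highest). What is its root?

The distinct letter names are Eb, G, F, A, C. Arranged as a stack of thirds they read F–A–C–Eb–G, so F is the root (an F dominant ninth chord).

F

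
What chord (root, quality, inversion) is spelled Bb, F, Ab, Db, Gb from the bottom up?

Gb major ninth, first inversion

The distinct note names are Bb, F, Ab, Db, Gb. Stacked in thirds they read Gb–Bb–Db–F–Ab, which is a major ninth chord on Gb.
The lowest note is Bb, the third of the chord, so this is first inversion.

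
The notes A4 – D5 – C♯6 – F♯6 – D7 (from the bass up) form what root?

D

A, D, C#, F# are the tones of a D major seventh chord (D–F#–A–C#), making D the root.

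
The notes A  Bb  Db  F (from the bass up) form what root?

The distinct letter names are A, Bb, Db, F. Arranged as a stack of thirds they read Bb–Db–F–A, so Bb is the root (a Bb minor-major seventh chord).

Bb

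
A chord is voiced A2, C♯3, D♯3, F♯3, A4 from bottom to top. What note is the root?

D#

Reordering A, C#, D#, F# into stacked thirds gives D#–F#–A–C#; the bottom of that stack, D#, is the root.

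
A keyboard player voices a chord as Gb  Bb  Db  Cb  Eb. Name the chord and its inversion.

Cb major ninth, second inversion

Reducing to letter names: Gb, Bb, Db, Cb, Eb. These stack in thirds as Cb–Eb–Gb–Bb–Db — a Cb major ninth chord.
The lowest note is Gb, the fifth of the chord, so this is second inversion.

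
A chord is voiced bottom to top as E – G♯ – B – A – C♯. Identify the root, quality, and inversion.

A major ninth, second inversion

The pitch classes E, G#, B, A, C# arrange in thirds as A–C#–E–G#–B: an A major ninth chord.
E is the fifth of A major ninth; fifth in the bass means second inversion.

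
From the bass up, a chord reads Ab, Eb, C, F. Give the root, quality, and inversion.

F minor seventh, first inversion

The pitch classes Ab, Eb, C, F arrange in thirds as F–Ab–C–Eb: an F minor seventh chord.
The lowest note is Ab, the third of the chord, so this is first inversion (figured bass 6/5).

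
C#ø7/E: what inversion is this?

C#ø7/E means C# half-diminished seventh with E in the bass. E is the third of C# half-diminished seventh (C#–E–G–B), so this is first inversion.

first inversion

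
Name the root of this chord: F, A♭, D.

D

Reordering F, Ab, D into stacked thirds gives D–F–Ab; the bottom of that stack, D, is the root.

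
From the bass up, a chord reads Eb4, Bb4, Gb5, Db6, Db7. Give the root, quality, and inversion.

The pitch classes Eb, Bb, Gb, Db arrange in thirds as Eb–Gb–Bb–Db: an Eb minor seventh chord.
With the root (Eb) in the bass, the chord is in root position (figured bass 7).

Eb minor seventh, root position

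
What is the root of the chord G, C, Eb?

G, C, Eb are the tones of a C minor triad (C–Eb–G), making C the root.

C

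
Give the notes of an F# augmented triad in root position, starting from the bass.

The chord tones are F#–A#–C##. With the root (F#) lowest for root position: F#, A#, C##.

F#, A#, C##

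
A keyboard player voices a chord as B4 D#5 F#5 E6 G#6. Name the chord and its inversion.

The distinct note names are B, D#, F#, E, G#. Stacked in thirds they read E–G#–B–D#–F#, which is a major ninth chord on E.
The lowest note is B, the fifth of the chord, so this is second inversion.

E major ninth, second inversion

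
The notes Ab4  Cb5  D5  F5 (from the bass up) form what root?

The distinct letter names are Ab, Cb, D, F. Arranged as a stack of thirds they read D–F–Ab–Cb, so D is the root (a D diminished seventh chord).

D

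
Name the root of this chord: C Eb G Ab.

The distinct letter names are C, Eb, G, Ab. Arranged as a stack of thirds they read Ab–C–Eb–G, so Ab is the root (an Ab major seventh chord).

Ab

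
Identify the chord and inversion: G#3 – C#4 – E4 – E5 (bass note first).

Reducing to letter names: G#, C#, E. These stack in thirds as C#–E–G# — a C# minor triad.
With the fifth (G#) in the bass, the chord is in second inversion (figured bass 6/4).

C# minor, second inversion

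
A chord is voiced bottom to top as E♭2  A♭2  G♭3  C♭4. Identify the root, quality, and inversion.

Ab minor seventh, second inversion

Reducing to letter names: Eb, Ab, Gb, Cb. These stack in thirds as Ab–Cb–Eb–Gb — an Ab minor seventh chord.
Eb is the fifth of Ab minor seventh; fifth in the bass means second inversion (figured bass 4/3).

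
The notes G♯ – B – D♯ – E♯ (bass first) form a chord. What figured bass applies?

6/5

The notes G#, B, D#, E# stack in thirds as E#–G#–B–D# — an E# half-diminished seventh chord. The bass G# is the third, so this is first inversion: figured 6/5.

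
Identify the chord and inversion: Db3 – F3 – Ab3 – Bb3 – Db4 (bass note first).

Bb minor seventh, first inversion

Reducing to letter names: Db, F, Ab, Bb. These stack in thirds as Bb–Db–F–Ab — a Bb minor seventh chord.
With the third (Db) in the bass, the chord is in first inversion (figured bass 6/5).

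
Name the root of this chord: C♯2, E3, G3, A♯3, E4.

C#, E, G, A# are the tones of an A# diminished seventh chord (A#–C#–E–G), making A# the root.

A#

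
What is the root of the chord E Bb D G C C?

C

Reordering E, Bb, D, G, C into stacked thirds gives C–E–G–Bb–D; the bottom of that stack, C, is the root.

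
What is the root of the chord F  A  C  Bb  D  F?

Bb

F, A, C, Bb, D are the tones of a Bb major ninth chord (Bb–D–F–A–C), making Bb the root.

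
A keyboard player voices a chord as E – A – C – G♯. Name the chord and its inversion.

A minor-major seventh, second inversion

The pitch classes E, A, C, G# arrange in thirds as A–C–E–G#: an A minor-major seventh chord.
The lowest note is E, the fifth of the chord, so this is second inversion (figured bass 4/3).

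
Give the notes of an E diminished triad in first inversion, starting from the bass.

G, Bb, E

E diminished is E–G–Bb. First inversion puts the third (G) in the bass, with the remaining tones above: G, Bb, E.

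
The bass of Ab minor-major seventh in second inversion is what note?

Eb

In second inversion the fifth is lowest. For Ab minor-major seventh (Ab–Cb–Eb–G) that is Eb.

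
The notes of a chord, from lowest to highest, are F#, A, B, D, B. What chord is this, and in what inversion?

The pitch classes F#, A, B, D arrange in thirds as B–D–F#–A: a B minor seventh chord.
F# is the fifth of B minor seventh; fifth in the bass means second inversion (figured bass 4/3).

B minor seventh, second inversion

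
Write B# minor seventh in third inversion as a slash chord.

B#m7/A#

Third inversion of B# minor seventh has the seventh (A#) in the bass. As a slash chord: B#m7/A#.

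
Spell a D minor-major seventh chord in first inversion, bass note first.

F, A, C#, D

D minor-major seventh is D–F–A–C#. First inversion puts the third (F) in the bass, with the remaining tones above: F, A, C#, D.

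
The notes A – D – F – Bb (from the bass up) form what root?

Reordering A, D, F, Bb into stacked thirds gives Bb–D–F–A; the bottom of that stack, Bb, is the root.

Bb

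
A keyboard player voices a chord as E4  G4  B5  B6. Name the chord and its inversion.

The distinct note names are E, G, B. Stacked in thirds they read E–G–B, which is a minor triad on E.
The lowest note is E, the root of the chord, so this is root position (figured bass 5/3).

E minor, root position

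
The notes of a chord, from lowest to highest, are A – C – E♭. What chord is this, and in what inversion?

A diminished, root position

The distinct note names are A, C, Eb. Stacked in thirds they read A–C–Eb, which is a diminished triad on A.
With the root (A) in the bass, the chord is in root position (figured bass 5/3).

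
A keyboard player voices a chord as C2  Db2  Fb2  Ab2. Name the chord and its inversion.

The distinct note names are C, Db, Fb, Ab. Stacked in thirds they read Db–Fb–Ab–C, which is a minor-major seventh chord on Db.
C is the seventh of Db minor-major seventh; seventh in the bass means third inversion (figured bass 4/2).

Db minor-major seventh, third inversion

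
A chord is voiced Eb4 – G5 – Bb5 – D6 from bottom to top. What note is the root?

The distinct letter names are Eb, G, Bb, D. Arranged as a stack of thirds they read Eb–G–Bb–D, so Eb is the root (an Eb major seventh chord).

Eb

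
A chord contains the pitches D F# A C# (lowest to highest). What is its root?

The distinct letter names are D, F#, A, C#. Arranged as a stack of thirds they read D–F#–A–C#, so D is the root (a D major seventh chord).

D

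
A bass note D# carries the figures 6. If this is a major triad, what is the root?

The figures 6 mean the third of the chord is in the bass. If D# is the third of a major triad, the root is B (chord tones B–D#–F#).

B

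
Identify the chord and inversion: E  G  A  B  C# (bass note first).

A dominant ninth, second inversion

Reducing to letter names: E, G, A, B, C#. These stack in thirds as A–C#–E–G–B — an A dominant ninth chord.
With the fifth (E) in the bass, the chord is in second inversion.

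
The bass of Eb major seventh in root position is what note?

The root of Eb major seventh (Eb–G–Bb–D) is Eb; that is the bass in root position.

Eb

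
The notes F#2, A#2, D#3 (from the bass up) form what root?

Reordering F#, A#, D# into stacked thirds gives D#–F#–A#; the bottom of that stack, D#, is the root.

D#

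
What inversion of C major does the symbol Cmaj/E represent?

first inversion

Cmaj/E means C major with E in the bass. E is the third of C major (C–E–G), so this is first inversion.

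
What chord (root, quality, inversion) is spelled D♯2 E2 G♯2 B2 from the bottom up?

The distinct note names are D#, E, G#, B. Stacked in thirds they read E–G#–B–D#, which is a major seventh chord on E.
The lowest note is D#, the seventh of the chord, so this is third inversion (figured bass 4/2).

E major seventh, third inversion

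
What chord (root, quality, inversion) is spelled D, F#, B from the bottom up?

Reducing to letter names: D, F#, B. These stack in thirds as B–D–F# — a B minor triad.
The lowest note is D, the third of the chord, so this is first inversion (figured bass 6).

B minor, first inversion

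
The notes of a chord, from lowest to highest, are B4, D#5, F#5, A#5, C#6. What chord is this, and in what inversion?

The pitch classes B, D#, F#, A#, C# arrange in thirds as B–D#–F#–A#–C#: a B major ninth chord.
B is the root of B major ninth; root in the bass means root position.

B major ninth, root position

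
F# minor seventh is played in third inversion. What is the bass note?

The seventh of F# minor seventh (F#–A–C#–E) is E; that is the bass in third inversion.

E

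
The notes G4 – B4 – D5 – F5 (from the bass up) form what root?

Reordering G, B, D, F into stacked thirds gives G–B–D–F; the bottom of that stack, G, is the root.

G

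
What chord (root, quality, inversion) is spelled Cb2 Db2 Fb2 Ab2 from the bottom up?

Db minor seventh, third inversion

The distinct note names are Cb, Db, Fb, Ab. Stacked in thirds they read Db–Fb–Ab–Cb, which is a minor seventh chord on Db.
The lowest note is Cb, the seventh of the chord, so this is third inversion (figured bass 4/2).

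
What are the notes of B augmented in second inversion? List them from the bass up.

The chord tones are B–D#–F##. With the fifth (F##) lowest for second inversion: F##, B, D#.

F##, B, D#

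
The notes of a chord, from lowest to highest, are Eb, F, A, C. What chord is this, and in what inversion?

F dominant seventh, third inversion

Reducing to letter names: Eb, F, A, C. These stack in thirds as F–A–C–Eb — an F dominant seventh chord.
The lowest note is Eb, the seventh of the chord, so this is third inversion (figured bass 4/2).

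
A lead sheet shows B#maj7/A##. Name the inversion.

third inversion

B#maj7/A## means B# major seventh with A## in the bass. A## is the seventh of B# major seventh (B#–D##–F##–A##), so this is third inversion.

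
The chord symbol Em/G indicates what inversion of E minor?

first inversion

Em/G means E minor with G in the bass. G is the third of E minor (E–G–B), so this is first inversion.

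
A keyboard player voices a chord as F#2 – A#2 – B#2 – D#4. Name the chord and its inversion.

The distinct note names are F#, A#, B#, D#. Stacked in thirds they read B#–D#–F#–A#, which is a half-diminished seventh chord on B#.
The lowest note is F#, the fifth of the chord, so this is second inversion (figured bass 4/3).

B# half-diminished seventh, second inversion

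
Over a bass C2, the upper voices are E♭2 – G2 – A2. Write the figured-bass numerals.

6/5

The notes C, Eb, G, A stack in thirds as A–C–Eb–G — an A half-diminished seventh chord. The bass C is the third, so this is first inversion: figured 6/5.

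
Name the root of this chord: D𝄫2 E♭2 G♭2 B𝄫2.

Dbb, Eb, Gb, Bbb are the tones of an Eb diminished seventh chord (Eb–Gb–Bbb–Dbb), making Eb the root.

Eb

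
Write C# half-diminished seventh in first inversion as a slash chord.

C#ø7/E

First inversion of C# half-diminished seventh has the third (E) in the bass. As a slash chord: C#ø7/E.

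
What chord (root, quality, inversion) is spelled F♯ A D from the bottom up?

Reducing to letter names: F#, A, D. These stack in thirds as D–F#–A — a D major triad.
With the third (F#) in the bass, the chord is in first inversion (figured bass 6).

D major, first inversion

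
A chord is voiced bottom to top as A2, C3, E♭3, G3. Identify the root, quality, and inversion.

A half-diminished seventh, root position

Reducing to letter names: A, C, Eb, G. These stack in thirds as A–C–Eb–G — an A half-diminished seventh chord.
A is the root of A half-diminished seventh; root in the bass means root position (figured bass 7).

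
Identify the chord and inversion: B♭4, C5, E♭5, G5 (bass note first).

C minor seventh, third inversion

The pitch classes Bb, C, Eb, G arrange in thirds as C–Eb–G–Bb: a C minor seventh chord.
Bb is the seventh of C minor seventh; seventh in the bass means third inversion (figured bass 4/2).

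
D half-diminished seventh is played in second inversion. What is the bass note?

Ab

The fifth of D half-diminished seventh (D–F–Ab–C) is Ab; that is the bass in second inversion.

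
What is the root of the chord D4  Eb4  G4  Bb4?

The distinct letter names are D, Eb, G, Bb. Arranged as a stack of thirds they read Eb–G–Bb–D, so Eb is the root (an Eb major seventh chord).

Eb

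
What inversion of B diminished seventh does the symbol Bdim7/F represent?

second inversion

Bdim7/F means B diminished seventh with F in the bass. F is the fifth of B diminished seventh (B–D–F–Ab), so this is second inversion.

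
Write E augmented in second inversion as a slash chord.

Eaug/B#

Second inversion of E augmented has the fifth (B#) in the bass. As a slash chord: Eaug/B#.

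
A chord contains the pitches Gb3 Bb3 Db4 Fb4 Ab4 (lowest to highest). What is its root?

Gb, Bb, Db, Fb, Ab are the tones of a Gb dominant ninth chord (Gb–Bb–Db–Fb–Ab), making Gb the root.

Gb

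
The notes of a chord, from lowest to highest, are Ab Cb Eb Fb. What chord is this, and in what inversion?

Fb major seventh, first inversion

The distinct note names are Ab, Cb, Eb, Fb. Stacked in thirds they read Fb–Ab–Cb–Eb, which is a major seventh chord on Fb.
Ab is the third of Fb major seventh; third in the bass means first inversion (figured bass 6/5).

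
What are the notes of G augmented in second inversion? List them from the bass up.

D#, G, B

The chord tones are G–B–D#. With the fifth (D#) lowest for second inversion: D#, G, B.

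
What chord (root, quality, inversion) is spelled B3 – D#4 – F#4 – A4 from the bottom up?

B dominant seventh, root position

The distinct note names are B, D#, F#, A. Stacked in thirds they read B–D#–F#–A, which is a dominant seventh chord on B.
The lowest note is B, the root of the chord, so this is root position (figured bass 7).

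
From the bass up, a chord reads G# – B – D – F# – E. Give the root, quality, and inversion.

The pitch classes G#, B, D, F#, E arrange in thirds as E–G#–B–D–F#: an E dominant ninth chord.
G# is the third of E dominant ninth; third in the bass means first inversion.

E dominant ninth, first inversion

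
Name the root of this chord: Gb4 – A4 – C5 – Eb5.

The distinct letter names are Gb, A, C, Eb. Arranged as a stack of thirds they read A–C–Eb–Gb, so A is the root (an A diminished seventh chord).

A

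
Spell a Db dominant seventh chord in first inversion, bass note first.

Db dominant seventh is Db–F–Ab–Cb. First inversion puts the third (F) in the bass, with the remaining tones above: F, Ab, Cb, Db.

F, Ab, Cb, Db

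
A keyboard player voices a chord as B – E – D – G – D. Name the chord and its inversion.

E minor seventh, second inversion

Reducing to letter names: B, E, D, G. These stack in thirds as E–G–B–D — an E minor seventh chord.
The lowest note is B, the fifth of the chord, so this is second inversion (figured bass 4/3).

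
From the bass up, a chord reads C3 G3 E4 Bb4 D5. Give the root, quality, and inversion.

The pitch classes C, G, E, Bb, D arrange in thirds as C–E–G–Bb–D: a C dominant ninth chord.
The lowest note is C, the root of the chord, so this is root position.

C dominant ninth, root position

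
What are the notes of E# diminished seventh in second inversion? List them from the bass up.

B, D, E#, G#

Spelling E# diminished seventh: E#–G#–B–D. In second inversion the fifth is bass, giving B, D, E#, G# from the bottom.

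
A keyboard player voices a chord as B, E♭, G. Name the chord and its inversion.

Eb augmented, second inversion

Reducing to letter names: B, Eb, G. These stack in thirds as Eb–G–B — an Eb augmented triad.
The lowest note is B, the fifth of the chord, so this is second inversion (figured bass 6/4).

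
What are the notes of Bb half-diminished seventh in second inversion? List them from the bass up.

The chord tones are Bb–Db–Fb–Ab. With the fifth (Fb) lowest for second inversion: Fb, Ab, Bb, Db.

Fb, Ab, Bb, Db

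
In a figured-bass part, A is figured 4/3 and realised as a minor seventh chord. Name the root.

D

The figures 4/3 mean the fifth of the chord is in the bass. If A is the fifth of a minor seventh chord, the root is D (chord tones D–F–A–C).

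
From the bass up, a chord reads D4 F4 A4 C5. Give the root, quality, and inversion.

The distinct note names are D, F, A, C. Stacked in thirds they read D–F–A–C, which is a minor seventh chord on D.
The lowest note is D, the root of the chord, so this is root position (figured bass 7).

D minor seventh, root position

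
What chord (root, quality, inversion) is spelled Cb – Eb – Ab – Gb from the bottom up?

The pitch classes Cb, Eb, Ab, Gb arrange in thirds as Ab–Cb–Eb–Gb: an Ab minor seventh chord.
With the third (Cb) in the bass, the chord is in first inversion (figured bass 6/5).

Ab minor seventh, first inversion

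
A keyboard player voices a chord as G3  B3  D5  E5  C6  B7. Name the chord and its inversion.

Reducing to letter names: G, B, D, E, C. These stack in thirds as C–E–G–B–D — a C major ninth chord.
G is the fifth of C major ninth; fifth in the bass means second inversion.

C major ninth, second inversion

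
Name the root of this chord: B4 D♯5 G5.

G

Reordering B, D#, G into stacked thirds gives G–B–D#; the bottom of that stack, G, is the root.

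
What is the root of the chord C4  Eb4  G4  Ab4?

Ab

C, Eb, G, Ab are the tones of an Ab major seventh chord (Ab–C–Eb–G), making Ab the root.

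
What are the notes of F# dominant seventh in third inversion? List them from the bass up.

Spelling F# dominant seventh: F#–A#–C#–E. In third inversion the seventh is bass, giving E, F#, A#, C# from the bottom.

E, F#, A#, C#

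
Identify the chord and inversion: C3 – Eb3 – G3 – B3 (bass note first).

C minor-major seventh, root position

The pitch classes C, Eb, G, B arrange in thirds as C–Eb–G–B: a C minor-major seventh chord.
C is the root of C minor-major seventh; root in the bass means root position (figured bass 7).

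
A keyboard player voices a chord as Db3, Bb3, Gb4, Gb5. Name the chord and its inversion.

Gb major, second inversion

The pitch classes Db, Bb, Gb arrange in thirds as Gb–Bb–Db: a Gb major triad.
The lowest note is Db, the fifth of the chord, so this is second inversion (figured bass 6/4).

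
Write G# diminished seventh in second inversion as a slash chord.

Second inversion of G# diminished seventh has the fifth (D) in the bass. As a slash chord: G#dim7/D.

G#dim7/D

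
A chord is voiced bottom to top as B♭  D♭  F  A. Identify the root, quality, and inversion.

The distinct note names are Bb, Db, F, A. Stacked in thirds they read Bb–Db–F–A, which is a minor-major seventh chord on Bb.
The lowest note is Bb, the root of the chord, so this is root position (figured bass 7).

Bb minor-major seventh, root position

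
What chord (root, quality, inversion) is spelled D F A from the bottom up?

D minor, root position

The pitch classes D, F, A arrange in thirds as D–F–A: a D minor triad.
The lowest note is D, the root of the chord, so this is root position (figured bass 5/3).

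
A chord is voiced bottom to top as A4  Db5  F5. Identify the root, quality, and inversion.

Reducing to letter names: A, Db, F. These stack in thirds as Db–F–A — a Db augmented triad.
The lowest note is A, the fifth of the chord, so this is second inversion (figured bass 6/4).

Db augmented, second inversion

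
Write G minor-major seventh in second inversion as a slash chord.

Second inversion of G minor-major seventh has the fifth (D) in the bass. As a slash chord: Gm(maj7)/D.

Gm(maj7)/D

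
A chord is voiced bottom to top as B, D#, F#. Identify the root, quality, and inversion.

Reducing to letter names: B, D#, F#. These stack in thirds as B–D#–F# — a B major triad.
The lowest note is B, the root of the chord, so this is root position (figured bass 5/3).

B major, root position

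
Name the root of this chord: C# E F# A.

F#

C#, E, F#, A are the tones of an F# minor seventh chord (F#–A–C#–E), making F# the root.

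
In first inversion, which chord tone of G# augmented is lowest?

B#

In first inversion the third is lowest. For G# augmented (G#–B#–D##) that is B#.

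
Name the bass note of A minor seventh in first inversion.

C

A minor seventh is A–C–E–G. First inversion places the third in the bass: C.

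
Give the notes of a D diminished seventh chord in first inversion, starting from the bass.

F, Ab, Cb, D

Spelling D diminished seventh: D–F–Ab–Cb. In first inversion the third is bass, giving F, Ab, Cb, D from the bottom.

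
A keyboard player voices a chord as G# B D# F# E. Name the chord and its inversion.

E major ninth, first inversion

The distinct note names are G#, B, D#, F#, E. Stacked in thirds they read E–G#–B–D#–F#, which is a major ninth chord on E.
The lowest note is G#, the third of the chord, so this is first inversion.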